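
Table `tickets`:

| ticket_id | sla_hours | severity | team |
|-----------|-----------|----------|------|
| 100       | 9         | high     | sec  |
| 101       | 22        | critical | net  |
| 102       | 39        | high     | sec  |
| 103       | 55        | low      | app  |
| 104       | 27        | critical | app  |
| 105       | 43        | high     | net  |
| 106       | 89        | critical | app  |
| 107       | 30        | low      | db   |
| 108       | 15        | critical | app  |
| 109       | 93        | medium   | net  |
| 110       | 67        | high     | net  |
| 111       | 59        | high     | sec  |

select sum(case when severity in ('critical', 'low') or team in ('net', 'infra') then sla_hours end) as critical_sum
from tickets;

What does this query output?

ticket_id=100: ✗
ticket_id=101: ✓ → 22
ticket_id=102: ✗
ticket_id=103: ✓ → 55
ticket_id=104: ✓ → 27
ticket_id=105: ✓ → 43
ticket_id=106: ✓ → 89
ticket_id=107: ✓ → 30
ticket_id=108: ✓ → 15
ticket_id=109: ✓ → 93
ticket_id=110: ✓ → 67
ticket_id=111: ✗
critical_sum = 22 + 55 + 27 + 43 + 89 + 30 + 15 + 93 + 67 = 441

441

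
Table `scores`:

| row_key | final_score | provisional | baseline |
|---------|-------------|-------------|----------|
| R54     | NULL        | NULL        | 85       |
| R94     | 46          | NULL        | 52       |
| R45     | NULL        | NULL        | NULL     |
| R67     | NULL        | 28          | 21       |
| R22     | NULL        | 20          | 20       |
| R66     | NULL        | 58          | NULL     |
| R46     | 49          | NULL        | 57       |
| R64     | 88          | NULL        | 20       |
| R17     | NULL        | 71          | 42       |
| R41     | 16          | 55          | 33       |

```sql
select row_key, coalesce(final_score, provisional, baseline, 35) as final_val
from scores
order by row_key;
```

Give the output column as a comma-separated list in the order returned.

71, 20, 16, 35, 49, 85, 88, 58, 28, 46

row_key=R17: final_score=NULL, provisional=71 → 71
row_key=R22: final_score=NULL, provisional=20 → 20
row_key=R41: final_score=16 → 16
row_key=R45: final_score=NULL, provisional=NULL, baseline=NULL, → literal 35 → 35
row_key=R46: final_score=49 → 49
row_key=R54: final_score=NULL, provisional=NULL, baseline=85 → 85
row_key=R64: final_score=88 → 88
row_key=R66: final_score=NULL, provisional=58 → 58
row_key=R67: final_score=NULL, provisional=28 → 28
row_key=R94: final_score=46 → 46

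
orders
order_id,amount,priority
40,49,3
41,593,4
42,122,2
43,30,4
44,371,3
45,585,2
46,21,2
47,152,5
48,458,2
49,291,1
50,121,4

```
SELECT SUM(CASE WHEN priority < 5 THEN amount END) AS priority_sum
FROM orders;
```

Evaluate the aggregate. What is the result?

2641

order_id=40: ✓ → 49
order_id=41: ✓ → 593
order_id=42: ✓ → 122
order_id=43: ✓ → 30
order_id=44: ✓ → 371
order_id=45: ✓ → 585
order_id=46: ✓ → 21
order_id=47: ✗
order_id=48: ✓ → 458
order_id=49: ✓ → 291
order_id=50: ✓ → 121
priority_sum = 49 + 593 + 122 + 30 + 371 + 585 + 21 + 458 + 291 + 121 = 2641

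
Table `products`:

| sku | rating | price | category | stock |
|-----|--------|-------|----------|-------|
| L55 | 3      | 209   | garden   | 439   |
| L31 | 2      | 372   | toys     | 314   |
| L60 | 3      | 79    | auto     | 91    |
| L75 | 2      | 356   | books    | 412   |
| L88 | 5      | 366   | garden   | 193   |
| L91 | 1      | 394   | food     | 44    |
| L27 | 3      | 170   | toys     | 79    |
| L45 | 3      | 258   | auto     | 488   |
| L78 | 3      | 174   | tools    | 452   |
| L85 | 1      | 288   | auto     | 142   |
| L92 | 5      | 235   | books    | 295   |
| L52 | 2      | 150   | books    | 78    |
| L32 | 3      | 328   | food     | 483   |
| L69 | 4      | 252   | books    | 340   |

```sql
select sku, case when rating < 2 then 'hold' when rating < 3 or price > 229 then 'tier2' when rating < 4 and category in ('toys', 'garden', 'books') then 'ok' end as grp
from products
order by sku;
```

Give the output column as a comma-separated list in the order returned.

ok, tier2, tier2, tier2, tier2, ok, NULL, tier2, tier2, NULL, hold, tier2, hold, tier2

sku=L27: rating < 4 and category in ('toys', 'garden', 'books') → ok
sku=L31: rating < 3 or price > 229 → tier2
sku=L32: rating < 3 or price > 229 → tier2
sku=L45: rating < 3 or price > 229 → tier2
sku=L52: rating < 3 or price > 229 → tier2
sku=L55: rating < 4 and category in ('toys', 'garden', 'books') → ok
sku=L60: (no match → NULL) → NULL
sku=L69: rating < 3 or price > 229 → tier2
sku=L75: rating < 3 or price > 229 → tier2
sku=L78: (no match → NULL) → NULL
sku=L85: rating < 2 → hold
sku=L88: rating < 3 or price > 229 → tier2
sku=L91: rating < 2 → hold
sku=L92: rating < 3 or price > 229 → tier2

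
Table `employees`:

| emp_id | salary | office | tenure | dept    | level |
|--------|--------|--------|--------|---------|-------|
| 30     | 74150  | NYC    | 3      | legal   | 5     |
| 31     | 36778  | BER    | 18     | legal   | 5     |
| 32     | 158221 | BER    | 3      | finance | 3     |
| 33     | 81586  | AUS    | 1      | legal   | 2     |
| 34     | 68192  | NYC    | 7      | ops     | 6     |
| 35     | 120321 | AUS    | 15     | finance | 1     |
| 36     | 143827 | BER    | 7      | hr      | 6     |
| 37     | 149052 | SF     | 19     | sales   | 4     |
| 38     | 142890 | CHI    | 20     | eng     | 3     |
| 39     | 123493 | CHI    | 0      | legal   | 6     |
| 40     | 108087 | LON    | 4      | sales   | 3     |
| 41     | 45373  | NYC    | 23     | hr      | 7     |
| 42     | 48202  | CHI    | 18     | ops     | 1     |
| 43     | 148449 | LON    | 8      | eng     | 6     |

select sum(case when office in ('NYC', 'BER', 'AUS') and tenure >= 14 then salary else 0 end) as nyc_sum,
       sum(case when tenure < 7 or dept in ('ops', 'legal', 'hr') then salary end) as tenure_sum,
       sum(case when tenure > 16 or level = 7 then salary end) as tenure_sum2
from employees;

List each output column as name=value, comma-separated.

nyc_sum=202472, tenure_sum=887909, tenure_sum2=422295

[nyc_sum: office in ('NYC', 'BER', 'AUS') and tenure >= 14]
emp_id=30: ✗
emp_id=31: ✓ → 36778
emp_id=32: ✗
emp_id=33: ✗
emp_id=34: ✗
emp_id=35: ✓ → 120321
emp_id=36: ✗
emp_id=37: ✗
emp_id=38: ✗
emp_id=39: ✗
emp_id=40: ✗
emp_id=41: ✓ → 45373
emp_id=42: ✗
emp_id=43: ✗
nyc_sum = 36778 + 120321 + 45373 = 202472
—
[tenure_sum: tenure < 7 or dept in ('ops', 'legal', 'hr')]
emp_id=30: ✓ → 74150
emp_id=31: ✓ → 36778
emp_id=32: ✓ → 158221
emp_id=33: ✓ → 81586
emp_id=34: ✓ → 68192
emp_id=35: ✗
emp_id=36: ✓ → 143827
emp_id=37: ✗
emp_id=38: ✗
emp_id=39: ✓ → 123493
emp_id=40: ✓ → 108087
emp_id=41: ✓ → 45373
emp_id=42: ✓ → 48202
emp_id=43: ✗
tenure_sum = 74150 + 36778 + 158221 + 81586 + 68192 + 143827 + 123493 + 108087 + 45373 + 48202 = 887909
—
[tenure_sum2: tenure > 16 or level = 7]
emp_id=30: ✗
emp_id=31: ✓ → 36778
emp_id=32: ✗
emp_id=33: ✗
emp_id=34: ✗
emp_id=35: ✗
emp_id=36: ✗
emp_id=37: ✓ → 149052
emp_id=38: ✓ → 142890
emp_id=39: ✗
emp_id=40: ✗
emp_id=41: ✓ → 45373
emp_id=42: ✓ → 48202
emp_id=43: ✗
tenure_sum2 = 36778 + 149052 + 142890 + 45373 + 48202 = 422295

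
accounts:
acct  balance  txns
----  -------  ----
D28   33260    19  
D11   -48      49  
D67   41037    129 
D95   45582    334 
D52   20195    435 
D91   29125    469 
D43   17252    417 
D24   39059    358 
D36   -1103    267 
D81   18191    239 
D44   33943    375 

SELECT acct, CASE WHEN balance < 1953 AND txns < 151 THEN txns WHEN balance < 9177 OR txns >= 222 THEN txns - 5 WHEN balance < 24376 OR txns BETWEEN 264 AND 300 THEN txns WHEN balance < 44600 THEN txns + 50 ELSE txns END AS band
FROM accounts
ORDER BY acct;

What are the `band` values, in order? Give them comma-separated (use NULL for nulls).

49, 353, 69, 262, 412, 370, 430, 179, 234, 464, 329

acct=D11: balance < 1953 AND txns < 151 → 49
acct=D24: balance < 9177 OR txns >= 222 → 353
acct=D28: balance < 44600 → 69
acct=D36: balance < 9177 OR txns >= 222 → 262
acct=D43: balance < 9177 OR txns >= 222 → 412
acct=D44: balance < 9177 OR txns >= 222 → 370
acct=D52: balance < 9177 OR txns >= 222 → 430
acct=D67: balance < 44600 → 179
acct=D81: balance < 9177 OR txns >= 222 → 234
acct=D91: balance < 9177 OR txns >= 222 → 464
acct=D95: balance < 9177 OR txns >= 222 → 329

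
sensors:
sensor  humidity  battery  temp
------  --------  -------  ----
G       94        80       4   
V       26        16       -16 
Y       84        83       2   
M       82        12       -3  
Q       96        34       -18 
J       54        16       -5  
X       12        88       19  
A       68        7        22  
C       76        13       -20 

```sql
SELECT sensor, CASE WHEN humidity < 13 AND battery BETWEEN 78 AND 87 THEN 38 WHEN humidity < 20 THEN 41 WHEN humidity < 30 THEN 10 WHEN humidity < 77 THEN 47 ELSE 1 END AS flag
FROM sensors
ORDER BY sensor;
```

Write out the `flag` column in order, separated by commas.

sensor=A: humidity < 77 → 47
sensor=C: humidity < 77 → 47
sensor=G: ELSE → 1
sensor=J: humidity < 77 → 47
sensor=M: ELSE → 1
sensor=Q: ELSE → 1
sensor=V: humidity < 30 → 10
sensor=X: humidity < 20 → 41
sensor=Y: ELSE → 1

47, 47, 1, 47, 1, 1, 10, 41, 1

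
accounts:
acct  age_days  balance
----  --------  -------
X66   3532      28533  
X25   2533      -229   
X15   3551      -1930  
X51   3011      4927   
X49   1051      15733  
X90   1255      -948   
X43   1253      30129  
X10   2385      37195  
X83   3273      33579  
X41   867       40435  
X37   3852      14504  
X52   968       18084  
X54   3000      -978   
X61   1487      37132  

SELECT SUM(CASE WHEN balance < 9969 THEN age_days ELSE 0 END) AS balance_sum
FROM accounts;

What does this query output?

acct=X66: ✗
acct=X25: ✓ → 2533
acct=X15: ✓ → 3551
acct=X51: ✓ → 3011
acct=X49: ✗
acct=X90: ✓ → 1255
acct=X43: ✗
acct=X10: ✗
acct=X83: ✗
acct=X41: ✗
acct=X37: ✗
acct=X52: ✗
acct=X54: ✓ → 3000
acct=X61: ✗
balance_sum = 2533 + 3551 + 3011 + 1255 + 3000 = 13350

13350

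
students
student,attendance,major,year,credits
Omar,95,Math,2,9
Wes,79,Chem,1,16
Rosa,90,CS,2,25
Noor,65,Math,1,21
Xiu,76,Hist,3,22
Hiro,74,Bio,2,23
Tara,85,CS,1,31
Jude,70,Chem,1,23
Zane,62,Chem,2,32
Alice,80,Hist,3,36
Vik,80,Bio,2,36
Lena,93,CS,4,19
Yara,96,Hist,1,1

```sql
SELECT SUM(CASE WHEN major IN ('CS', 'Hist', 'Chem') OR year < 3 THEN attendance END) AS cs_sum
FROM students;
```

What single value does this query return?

student=Omar: ✓ → 95
student=Wes: ✓ → 79
student=Rosa: ✓ → 90
student=Noor: ✓ → 65
student=Xiu: ✓ → 76
student=Hiro: ✓ → 74
student=Tara: ✓ → 85
student=Jude: ✓ → 70
student=Zane: ✓ → 62
student=Alice: ✓ → 80
student=Vik: ✓ → 80
student=Lena: ✓ → 93
student=Yara: ✓ → 96
cs_sum = 95 + 79 + 90 + 65 + 76 + 74 + 85 + 70 + 62 + 80 + 80 + 93 + 96 = 1045

1045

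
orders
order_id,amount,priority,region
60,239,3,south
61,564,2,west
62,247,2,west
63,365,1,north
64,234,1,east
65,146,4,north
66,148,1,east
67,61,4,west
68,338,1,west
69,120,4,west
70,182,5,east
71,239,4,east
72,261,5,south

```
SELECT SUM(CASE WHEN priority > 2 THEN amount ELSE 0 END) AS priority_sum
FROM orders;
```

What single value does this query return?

1248

order_id=60: ✓ → 239
order_id=61: ✗
order_id=62: ✗
order_id=63: ✗
order_id=64: ✗
order_id=65: ✓ → 146
order_id=66: ✗
order_id=67: ✓ → 61
order_id=68: ✗
order_id=69: ✓ → 120
order_id=70: ✓ → 182
order_id=71: ✓ → 239
order_id=72: ✓ → 261
priority_sum = 239 + 146 + 61 + 120 + 182 + 239 + 261 = 1248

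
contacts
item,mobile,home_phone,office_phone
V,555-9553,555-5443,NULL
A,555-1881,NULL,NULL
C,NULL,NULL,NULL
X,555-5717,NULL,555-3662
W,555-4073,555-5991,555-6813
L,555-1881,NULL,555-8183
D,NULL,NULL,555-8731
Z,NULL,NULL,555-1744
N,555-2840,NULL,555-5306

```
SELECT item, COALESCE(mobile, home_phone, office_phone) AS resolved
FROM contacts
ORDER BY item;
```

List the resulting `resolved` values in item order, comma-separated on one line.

item=A: mobile=555-1881 → 555-1881
item=C: mobile=NULL, home_phone=NULL, office_phone=NULL (all NULL) → NULL
item=D: mobile=NULL, home_phone=NULL, office_phone=555-8731 → 555-8731
item=L: mobile=555-1881 → 555-1881
item=N: mobile=555-2840 → 555-2840
item=V: mobile=555-9553 → 555-9553
item=W: mobile=555-4073 → 555-4073
item=X: mobile=555-5717 → 555-5717
item=Z: mobile=NULL, home_phone=NULL, office_phone=555-1744 → 555-1744

555-1881, NULL, 555-8731, 555-1881, 555-2840, 555-9553, 555-4073, 555-5717, 555-1744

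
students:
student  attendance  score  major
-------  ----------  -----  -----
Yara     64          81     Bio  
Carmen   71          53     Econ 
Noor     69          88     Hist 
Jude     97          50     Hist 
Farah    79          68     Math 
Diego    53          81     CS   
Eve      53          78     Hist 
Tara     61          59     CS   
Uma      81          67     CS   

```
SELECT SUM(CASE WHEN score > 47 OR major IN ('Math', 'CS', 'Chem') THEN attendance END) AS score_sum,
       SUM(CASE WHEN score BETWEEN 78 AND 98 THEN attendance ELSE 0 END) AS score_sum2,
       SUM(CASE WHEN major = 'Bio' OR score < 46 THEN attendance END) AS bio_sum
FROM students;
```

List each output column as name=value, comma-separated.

score_sum=628, score_sum2=239, bio_sum=64

[score_sum: score > 47 OR major IN ('Math', 'CS', 'Chem')]
student=Yara: ✓ → 64
student=Carmen: ✓ → 71
student=Noor: ✓ → 69
student=Jude: ✓ → 97
student=Farah: ✓ → 79
student=Diego: ✓ → 53
student=Eve: ✓ → 53
student=Tara: ✓ → 61
student=Uma: ✓ → 81
score_sum = 64 + 71 + 69 + 97 + 79 + 53 + 53 + 61 + 81 = 628
—
[score_sum2: score BETWEEN 78 AND 98]
student=Yara: ✓ → 64
student=Carmen: ✗
student=Noor: ✓ → 69
student=Jude: ✗
student=Farah: ✗
student=Diego: ✓ → 53
student=Eve: ✓ → 53
student=Tara: ✗
student=Uma: ✗
score_sum2 = 64 + 69 + 53 + 53 = 239
—
[bio_sum: major = 'Bio' OR score < 46]
student=Yara: ✓ → 64
student=Carmen: ✗
student=Noor: ✗
student=Jude: ✗
student=Farah: ✗
student=Diego: ✗
student=Eve: ✗
student=Tara: ✗
student=Uma: ✗
bio_sum = 64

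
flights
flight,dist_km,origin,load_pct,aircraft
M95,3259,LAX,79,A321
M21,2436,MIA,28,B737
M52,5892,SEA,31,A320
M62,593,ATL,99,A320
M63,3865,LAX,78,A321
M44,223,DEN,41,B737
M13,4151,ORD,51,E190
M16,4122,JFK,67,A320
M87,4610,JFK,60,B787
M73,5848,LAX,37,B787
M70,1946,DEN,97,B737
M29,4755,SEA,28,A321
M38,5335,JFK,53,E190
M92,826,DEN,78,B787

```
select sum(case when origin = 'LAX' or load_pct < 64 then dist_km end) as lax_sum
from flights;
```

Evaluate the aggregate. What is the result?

flight=M95: ✓ → 3259
flight=M21: ✓ → 2436
flight=M52: ✓ → 5892
flight=M62: ✗
flight=M63: ✓ → 3865
flight=M44: ✓ → 223
flight=M13: ✓ → 4151
flight=M16: ✗
flight=M87: ✓ → 4610
flight=M73: ✓ → 5848
flight=M70: ✗
flight=M29: ✓ → 4755
flight=M38: ✓ → 5335
flight=M92: ✗
lax_sum = 3259 + 2436 + 5892 + 3865 + 223 + 4151 + 4610 + 5848 + 4755 + 5335 = 40374

40374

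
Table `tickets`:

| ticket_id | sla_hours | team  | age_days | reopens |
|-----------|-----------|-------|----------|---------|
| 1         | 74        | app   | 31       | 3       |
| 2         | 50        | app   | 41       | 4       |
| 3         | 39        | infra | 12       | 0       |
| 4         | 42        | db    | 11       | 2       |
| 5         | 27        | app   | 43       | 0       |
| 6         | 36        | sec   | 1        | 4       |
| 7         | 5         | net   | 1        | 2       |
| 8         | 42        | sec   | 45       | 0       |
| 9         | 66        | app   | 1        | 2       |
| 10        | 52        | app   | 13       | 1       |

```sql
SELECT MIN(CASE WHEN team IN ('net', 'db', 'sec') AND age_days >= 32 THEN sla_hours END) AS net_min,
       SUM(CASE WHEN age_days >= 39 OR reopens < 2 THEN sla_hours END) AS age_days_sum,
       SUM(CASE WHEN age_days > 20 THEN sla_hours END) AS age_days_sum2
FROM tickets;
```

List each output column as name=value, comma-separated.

net_min=42, age_days_sum=210, age_days_sum2=193

[net_min: team IN ('net', 'db', 'sec') AND age_days >= 32]
ticket_id=1: ✗
ticket_id=2: ✗
ticket_id=3: ✗
ticket_id=4: ✗
ticket_id=5: ✗
ticket_id=6: ✗
ticket_id=7: ✗
ticket_id=8: ✓ → 42
ticket_id=9: ✗
ticket_id=10: ✗
net_min = MIN(42) = 42
—
[age_days_sum: age_days >= 39 OR reopens < 2]
ticket_id=1: ✗
ticket_id=2: ✓ → 50
ticket_id=3: ✓ → 39
ticket_id=4: ✗
ticket_id=5: ✓ → 27
ticket_id=6: ✗
ticket_id=7: ✗
ticket_id=8: ✓ → 42
ticket_id=9: ✗
ticket_id=10: ✓ → 52
age_days_sum = 50 + 39 + 27 + 42 + 52 = 210
—
[age_days_sum2: age_days > 20]
ticket_id=1: ✓ → 74
ticket_id=2: ✓ → 50
ticket_id=3: ✗
ticket_id=4: ✗
ticket_id=5: ✓ → 27
ticket_id=6: ✗
ticket_id=7: ✗
ticket_id=8: ✓ → 42
ticket_id=9: ✗
ticket_id=10: ✗
age_days_sum2 = 74 + 50 + 27 + 42 = 193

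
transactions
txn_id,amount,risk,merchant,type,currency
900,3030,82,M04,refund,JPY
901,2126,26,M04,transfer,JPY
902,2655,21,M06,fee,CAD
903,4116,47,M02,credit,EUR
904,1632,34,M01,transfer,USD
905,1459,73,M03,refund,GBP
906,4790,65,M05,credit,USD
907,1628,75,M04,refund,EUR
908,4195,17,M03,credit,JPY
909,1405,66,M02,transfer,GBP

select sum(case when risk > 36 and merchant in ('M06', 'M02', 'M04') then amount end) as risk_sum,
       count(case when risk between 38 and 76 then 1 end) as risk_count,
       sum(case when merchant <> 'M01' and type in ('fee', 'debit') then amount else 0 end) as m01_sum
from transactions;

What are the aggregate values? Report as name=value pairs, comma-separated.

[risk_sum: risk > 36 and merchant in ('M06', 'M02', 'M04')]
txn_id=900: ✓ → 3030
txn_id=901: ✗
txn_id=902: ✗
txn_id=903: ✓ → 4116
txn_id=904: ✗
txn_id=905: ✗
txn_id=906: ✗
txn_id=907: ✓ → 1628
txn_id=908: ✗
txn_id=909: ✓ → 1405
risk_sum = 3030 + 4116 + 1628 + 1405 = 10179
—
[risk_count: risk between 38 and 76]
txn_id=900: ✗
txn_id=901: ✗
txn_id=902: ✗
txn_id=903: ✓ → 1
txn_id=904: ✗
txn_id=905: ✓ → 1
txn_id=906: ✓ → 1
txn_id=907: ✓ → 1
txn_id=908: ✗
txn_id=909: ✓ → 1
risk_count = COUNT(1, 1, 1, 1, 1) = 5
—
[m01_sum: merchant <> 'M01' and type in ('fee', 'debit')]
txn_id=900: ✗
txn_id=901: ✗
txn_id=902: ✓ → 2655
txn_id=903: ✗
txn_id=904: ✗
txn_id=905: ✗
txn_id=906: ✗
txn_id=907: ✗
txn_id=908: ✗
txn_id=909: ✗
m01_sum = 2655

risk_sum=10179, risk_count=5, m01_sum=2655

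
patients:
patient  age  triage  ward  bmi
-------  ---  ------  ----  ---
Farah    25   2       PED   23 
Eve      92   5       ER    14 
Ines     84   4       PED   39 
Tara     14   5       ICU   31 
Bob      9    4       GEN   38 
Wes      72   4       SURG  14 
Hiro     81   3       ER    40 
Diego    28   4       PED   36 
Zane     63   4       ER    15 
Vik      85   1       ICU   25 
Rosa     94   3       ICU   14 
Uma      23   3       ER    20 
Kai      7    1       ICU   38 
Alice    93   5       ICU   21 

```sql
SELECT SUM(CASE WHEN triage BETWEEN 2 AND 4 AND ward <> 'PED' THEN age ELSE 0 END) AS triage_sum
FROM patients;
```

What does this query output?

patient=Farah: ✗
patient=Eve: ✗
patient=Ines: ✗
patient=Tara: ✗
patient=Bob: ✓ → 9
patient=Wes: ✓ → 72
patient=Hiro: ✓ → 81
patient=Diego: ✗
patient=Zane: ✓ → 63
patient=Vik: ✗
patient=Rosa: ✓ → 94
patient=Uma: ✓ → 23
patient=Kai: ✗
patient=Alice: ✗
triage_sum = 9 + 72 + 81 + 63 + 94 + 23 = 342

342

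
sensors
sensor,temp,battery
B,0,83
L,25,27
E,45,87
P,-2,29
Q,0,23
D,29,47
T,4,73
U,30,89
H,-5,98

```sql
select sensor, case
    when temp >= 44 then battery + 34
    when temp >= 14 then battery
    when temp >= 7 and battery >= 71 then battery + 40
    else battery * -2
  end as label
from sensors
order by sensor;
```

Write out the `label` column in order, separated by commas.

sensor=B: ELSE → -166
sensor=D: temp >= 14 → 47
sensor=E: temp >= 44 → 121
sensor=H: ELSE → -196
sensor=L: temp >= 14 → 27
sensor=P: ELSE → -58
sensor=Q: ELSE → -46
sensor=T: ELSE → -146
sensor=U: temp >= 14 → 89

-166, 47, 121, -196, 27, -58, -46, -146, 89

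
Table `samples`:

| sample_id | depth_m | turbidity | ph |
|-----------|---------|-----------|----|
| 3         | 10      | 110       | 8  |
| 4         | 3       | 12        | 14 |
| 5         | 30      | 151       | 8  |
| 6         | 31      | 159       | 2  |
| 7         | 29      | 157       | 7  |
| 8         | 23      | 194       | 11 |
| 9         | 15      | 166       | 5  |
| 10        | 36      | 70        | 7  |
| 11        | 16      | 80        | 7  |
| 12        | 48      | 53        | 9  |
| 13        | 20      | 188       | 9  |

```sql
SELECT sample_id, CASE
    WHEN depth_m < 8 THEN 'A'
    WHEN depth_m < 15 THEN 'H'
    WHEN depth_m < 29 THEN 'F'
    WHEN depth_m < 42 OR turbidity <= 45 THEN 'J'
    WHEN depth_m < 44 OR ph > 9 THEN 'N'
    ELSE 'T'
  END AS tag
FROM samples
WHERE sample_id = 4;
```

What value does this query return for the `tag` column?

sample_id = 4: depth_m=3, turbidity=12, ph=14.
depth_m < 8 → true → A

A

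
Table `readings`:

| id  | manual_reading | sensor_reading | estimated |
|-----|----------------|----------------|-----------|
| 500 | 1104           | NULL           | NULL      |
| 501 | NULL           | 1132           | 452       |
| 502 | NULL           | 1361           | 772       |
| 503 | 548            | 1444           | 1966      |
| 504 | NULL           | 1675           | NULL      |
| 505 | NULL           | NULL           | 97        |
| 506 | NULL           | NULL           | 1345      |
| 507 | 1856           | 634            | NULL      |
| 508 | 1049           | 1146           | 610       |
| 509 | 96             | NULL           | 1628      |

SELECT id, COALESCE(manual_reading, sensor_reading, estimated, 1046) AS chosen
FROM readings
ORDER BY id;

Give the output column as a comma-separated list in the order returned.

1104, 1132, 1361, 548, 1675, 97, 1345, 1856, 1049, 96

id=500: manual_reading=1104 → 1104
id=501: manual_reading=NULL, sensor_reading=1132 → 1132
id=502: manual_reading=NULL, sensor_reading=1361 → 1361
id=503: manual_reading=548 → 548
id=504: manual_reading=NULL, sensor_reading=1675 → 1675
id=505: manual_reading=NULL, sensor_reading=NULL, estimated=97 → 97
id=506: manual_reading=NULL, sensor_reading=NULL, estimated=1345 → 1345
id=507: manual_reading=1856 → 1856
id=508: manual_reading=1049 → 1049
id=509: manual_reading=96 → 96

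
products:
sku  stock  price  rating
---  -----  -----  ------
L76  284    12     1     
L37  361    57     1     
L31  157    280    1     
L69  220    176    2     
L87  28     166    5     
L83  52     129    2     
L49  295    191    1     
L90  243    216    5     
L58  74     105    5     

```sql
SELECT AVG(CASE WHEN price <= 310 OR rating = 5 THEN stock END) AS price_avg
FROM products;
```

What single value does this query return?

sku=L76: ✓ → 284
sku=L37: ✓ → 361
sku=L31: ✓ → 157
sku=L69: ✓ → 220
sku=L87: ✓ → 28
sku=L83: ✓ → 52
sku=L49: ✓ → 295
sku=L90: ✓ → 243
sku=L58: ✓ → 74
price_avg = (284 + 361 + 157 + 220 + 28 + 52 + 295 + 243 + 74) / 9 = 190.4444444444

190.4444444444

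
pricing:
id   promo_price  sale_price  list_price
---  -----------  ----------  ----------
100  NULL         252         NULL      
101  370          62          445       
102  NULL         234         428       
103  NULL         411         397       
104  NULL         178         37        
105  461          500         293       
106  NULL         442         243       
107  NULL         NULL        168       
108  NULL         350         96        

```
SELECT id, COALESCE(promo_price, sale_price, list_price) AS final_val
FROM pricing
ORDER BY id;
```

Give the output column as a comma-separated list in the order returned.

252, 370, 234, 411, 178, 461, 442, 168, 350

id=100: promo_price=NULL, sale_price=252 → 252
id=101: promo_price=370 → 370
id=102: promo_price=NULL, sale_price=234 → 234
id=103: promo_price=NULL, sale_price=411 → 411
id=104: promo_price=NULL, sale_price=178 → 178
id=105: promo_price=461 → 461
id=106: promo_price=NULL, sale_price=442 → 442
id=107: promo_price=NULL, sale_price=NULL, list_price=168 → 168
id=108: promo_price=NULL, sale_price=350 → 350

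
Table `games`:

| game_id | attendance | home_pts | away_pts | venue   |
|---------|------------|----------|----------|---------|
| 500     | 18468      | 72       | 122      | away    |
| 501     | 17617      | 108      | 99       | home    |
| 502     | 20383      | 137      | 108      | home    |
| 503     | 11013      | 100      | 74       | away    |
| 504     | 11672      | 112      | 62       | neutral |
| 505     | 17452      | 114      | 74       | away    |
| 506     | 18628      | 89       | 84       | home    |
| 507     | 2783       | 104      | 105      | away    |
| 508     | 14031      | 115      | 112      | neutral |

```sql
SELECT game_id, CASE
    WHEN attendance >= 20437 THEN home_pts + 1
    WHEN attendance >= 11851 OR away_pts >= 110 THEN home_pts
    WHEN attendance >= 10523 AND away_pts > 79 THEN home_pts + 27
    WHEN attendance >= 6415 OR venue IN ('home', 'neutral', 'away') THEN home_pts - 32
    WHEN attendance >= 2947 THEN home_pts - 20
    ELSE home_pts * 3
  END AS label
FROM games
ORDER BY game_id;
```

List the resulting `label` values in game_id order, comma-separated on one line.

game_id=500: attendance >= 11851 OR away_pts >= 110 → 72
game_id=501: attendance >= 11851 OR away_pts >= 110 → 108
game_id=502: attendance >= 11851 OR away_pts >= 110 → 137
game_id=503: attendance >= 6415 OR venue IN ('home', 'neutral', 'away') → 68
game_id=504: attendance >= 6415 OR venue IN ('home', 'neutral', 'away') → 80
game_id=505: attendance >= 11851 OR away_pts >= 110 → 114
game_id=506: attendance >= 11851 OR away_pts >= 110 → 89
game_id=507: attendance >= 6415 OR venue IN ('home', 'neutral', 'away') → 72
game_id=508: attendance >= 11851 OR away_pts >= 110 → 115

72, 108, 137, 68, 80, 114, 89, 72, 115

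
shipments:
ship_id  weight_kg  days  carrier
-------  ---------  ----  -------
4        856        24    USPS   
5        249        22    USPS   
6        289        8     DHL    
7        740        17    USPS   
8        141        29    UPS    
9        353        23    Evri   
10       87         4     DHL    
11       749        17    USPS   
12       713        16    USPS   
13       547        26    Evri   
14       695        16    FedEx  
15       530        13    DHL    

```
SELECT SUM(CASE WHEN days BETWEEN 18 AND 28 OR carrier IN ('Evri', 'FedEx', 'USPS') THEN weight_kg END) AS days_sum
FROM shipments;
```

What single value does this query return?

4902

ship_id=4: ✓ → 856
ship_id=5: ✓ → 249
ship_id=6: ✗
ship_id=7: ✓ → 740
ship_id=8: ✗
ship_id=9: ✓ → 353
ship_id=10: ✗
ship_id=11: ✓ → 749
ship_id=12: ✓ → 713
ship_id=13: ✓ → 547
ship_id=14: ✓ → 695
ship_id=15: ✗
days_sum = 856 + 249 + 740 + 353 + 749 + 713 + 547 + 695 = 4902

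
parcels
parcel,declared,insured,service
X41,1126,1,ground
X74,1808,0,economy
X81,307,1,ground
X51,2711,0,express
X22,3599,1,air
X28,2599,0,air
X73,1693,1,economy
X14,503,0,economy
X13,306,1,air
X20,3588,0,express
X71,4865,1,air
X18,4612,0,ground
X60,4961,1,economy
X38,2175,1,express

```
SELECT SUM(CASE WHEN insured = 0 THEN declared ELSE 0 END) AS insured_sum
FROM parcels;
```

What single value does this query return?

parcel=X41: ✗
parcel=X74: ✓ → 1808
parcel=X81: ✗
parcel=X51: ✓ → 2711
parcel=X22: ✗
parcel=X28: ✓ → 2599
parcel=X73: ✗
parcel=X14: ✓ → 503
parcel=X13: ✗
parcel=X20: ✓ → 3588
parcel=X71: ✗
parcel=X18: ✓ → 4612
parcel=X60: ✗
parcel=X38: ✗
insured_sum = 1808 + 2711 + 2599 + 503 + 3588 + 4612 = 15821

15821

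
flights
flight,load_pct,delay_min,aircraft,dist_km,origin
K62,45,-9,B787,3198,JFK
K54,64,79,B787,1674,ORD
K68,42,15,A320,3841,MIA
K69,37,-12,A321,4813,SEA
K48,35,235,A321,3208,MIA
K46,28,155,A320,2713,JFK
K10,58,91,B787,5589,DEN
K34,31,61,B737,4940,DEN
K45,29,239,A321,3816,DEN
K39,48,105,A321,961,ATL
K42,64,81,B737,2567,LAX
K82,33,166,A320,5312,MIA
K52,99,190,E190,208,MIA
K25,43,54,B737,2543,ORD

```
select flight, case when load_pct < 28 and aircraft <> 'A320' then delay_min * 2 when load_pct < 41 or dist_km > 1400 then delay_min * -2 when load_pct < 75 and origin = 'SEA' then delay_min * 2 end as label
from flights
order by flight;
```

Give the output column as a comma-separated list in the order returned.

flight=K10: load_pct < 41 or dist_km > 1400 → -182
flight=K25: load_pct < 41 or dist_km > 1400 → -108
flight=K34: load_pct < 41 or dist_km > 1400 → -122
flight=K39: (no match → NULL) → NULL
flight=K42: load_pct < 41 or dist_km > 1400 → -162
flight=K45: load_pct < 41 or dist_km > 1400 → -478
flight=K46: load_pct < 41 or dist_km > 1400 → -310
flight=K48: load_pct < 41 or dist_km > 1400 → -470
flight=K52: (no match → NULL) → NULL
flight=K54: load_pct < 41 or dist_km > 1400 → -158
flight=K62: load_pct < 41 or dist_km > 1400 → 18
flight=K68: load_pct < 41 or dist_km > 1400 → -30
flight=K69: load_pct < 41 or dist_km > 1400 → 24
flight=K82: load_pct < 41 or dist_km > 1400 → -332

-182, -108, -122, NULL, -162, -478, -310, -470, NULL, -158, 18, -30, 24, -332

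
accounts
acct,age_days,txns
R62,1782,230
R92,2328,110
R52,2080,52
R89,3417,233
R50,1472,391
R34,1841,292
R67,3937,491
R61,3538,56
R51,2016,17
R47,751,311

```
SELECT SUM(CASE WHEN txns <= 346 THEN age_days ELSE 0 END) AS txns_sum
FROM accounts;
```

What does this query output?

acct=R62: ✓ → 1782
acct=R92: ✓ → 2328
acct=R52: ✓ → 2080
acct=R89: ✓ → 3417
acct=R50: ✗
acct=R34: ✓ → 1841
acct=R67: ✗
acct=R61: ✓ → 3538
acct=R51: ✓ → 2016
acct=R47: ✓ → 751
txns_sum = 1782 + 2328 + 2080 + 3417 + 1841 + 3538 + 2016 + 751 = 17753

17753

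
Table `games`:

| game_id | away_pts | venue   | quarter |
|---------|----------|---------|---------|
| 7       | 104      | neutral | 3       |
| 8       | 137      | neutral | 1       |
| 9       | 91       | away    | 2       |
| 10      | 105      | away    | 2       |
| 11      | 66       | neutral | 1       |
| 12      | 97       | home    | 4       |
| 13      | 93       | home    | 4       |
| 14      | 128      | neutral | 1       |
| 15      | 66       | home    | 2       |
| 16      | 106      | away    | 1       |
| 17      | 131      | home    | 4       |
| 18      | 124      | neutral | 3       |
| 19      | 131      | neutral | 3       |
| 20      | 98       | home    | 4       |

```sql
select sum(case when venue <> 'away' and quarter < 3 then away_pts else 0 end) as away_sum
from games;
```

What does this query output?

397

game_id=7: ✗
game_id=8: ✓ → 137
game_id=9: ✗
game_id=10: ✗
game_id=11: ✓ → 66
game_id=12: ✗
game_id=13: ✗
game_id=14: ✓ → 128
game_id=15: ✓ → 66
game_id=16: ✗
game_id=17: ✗
game_id=18: ✗
game_id=19: ✗
game_id=20: ✗
away_sum = 137 + 66 + 128 + 66 = 397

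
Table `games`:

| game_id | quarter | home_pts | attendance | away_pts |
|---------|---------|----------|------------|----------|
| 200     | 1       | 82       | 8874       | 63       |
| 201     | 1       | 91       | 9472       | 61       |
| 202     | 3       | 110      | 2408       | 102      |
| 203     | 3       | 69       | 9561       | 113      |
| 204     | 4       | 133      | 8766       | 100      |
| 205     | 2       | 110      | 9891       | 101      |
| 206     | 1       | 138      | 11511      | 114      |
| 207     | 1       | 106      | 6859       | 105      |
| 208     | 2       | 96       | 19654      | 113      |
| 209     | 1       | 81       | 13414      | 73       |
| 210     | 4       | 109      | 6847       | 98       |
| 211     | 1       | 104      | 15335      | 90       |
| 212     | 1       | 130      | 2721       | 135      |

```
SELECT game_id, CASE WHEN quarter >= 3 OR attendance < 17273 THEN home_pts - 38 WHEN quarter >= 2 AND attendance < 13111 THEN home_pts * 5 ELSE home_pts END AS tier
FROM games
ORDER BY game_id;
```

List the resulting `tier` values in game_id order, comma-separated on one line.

44, 53, 72, 31, 95, 72, 100, 68, 96, 43, 71, 66, 92

game_id=200: quarter >= 3 OR attendance < 17273 → 44
game_id=201: quarter >= 3 OR attendance < 17273 → 53
game_id=202: quarter >= 3 OR attendance < 17273 → 72
game_id=203: quarter >= 3 OR attendance < 17273 → 31
game_id=204: quarter >= 3 OR attendance < 17273 → 95
game_id=205: quarter >= 3 OR attendance < 17273 → 72
game_id=206: quarter >= 3 OR attendance < 17273 → 100
game_id=207: quarter >= 3 OR attendance < 17273 → 68
game_id=208: ELSE → 96
game_id=209: quarter >= 3 OR attendance < 17273 → 43
game_id=210: quarter >= 3 OR attendance < 17273 → 71
game_id=211: quarter >= 3 OR attendance < 17273 → 66
game_id=212: quarter >= 3 OR attendance < 17273 → 92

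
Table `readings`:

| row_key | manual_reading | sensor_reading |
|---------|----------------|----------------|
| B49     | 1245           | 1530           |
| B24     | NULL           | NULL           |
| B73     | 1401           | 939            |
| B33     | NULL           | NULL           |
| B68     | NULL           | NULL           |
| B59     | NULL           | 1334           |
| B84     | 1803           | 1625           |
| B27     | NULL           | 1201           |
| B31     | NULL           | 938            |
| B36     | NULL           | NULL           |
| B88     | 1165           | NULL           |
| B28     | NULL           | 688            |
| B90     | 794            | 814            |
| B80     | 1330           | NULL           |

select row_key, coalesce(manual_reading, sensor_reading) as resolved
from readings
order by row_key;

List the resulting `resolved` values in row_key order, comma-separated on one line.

row_key=B24: manual_reading=NULL, sensor_reading=NULL (all NULL) → NULL
row_key=B27: manual_reading=NULL, sensor_reading=1201 → 1201
row_key=B28: manual_reading=NULL, sensor_reading=688 → 688
row_key=B31: manual_reading=NULL, sensor_reading=938 → 938
row_key=B33: manual_reading=NULL, sensor_reading=NULL (all NULL) → NULL
row_key=B36: manual_reading=NULL, sensor_reading=NULL (all NULL) → NULL
row_key=B49: manual_reading=1245 → 1245
row_key=B59: manual_reading=NULL, sensor_reading=1334 → 1334
row_key=B68: manual_reading=NULL, sensor_reading=NULL (all NULL) → NULL
row_key=B73: manual_reading=1401 → 1401
row_key=B80: manual_reading=1330 → 1330
row_key=B84: manual_reading=1803 → 1803
row_key=B88: manual_reading=1165 → 1165
row_key=B90: manual_reading=794 → 794

NULL, 1201, 688, 938, NULL, NULL, 1245, 1334, NULL, 1401, 1330, 1803, 1165, 794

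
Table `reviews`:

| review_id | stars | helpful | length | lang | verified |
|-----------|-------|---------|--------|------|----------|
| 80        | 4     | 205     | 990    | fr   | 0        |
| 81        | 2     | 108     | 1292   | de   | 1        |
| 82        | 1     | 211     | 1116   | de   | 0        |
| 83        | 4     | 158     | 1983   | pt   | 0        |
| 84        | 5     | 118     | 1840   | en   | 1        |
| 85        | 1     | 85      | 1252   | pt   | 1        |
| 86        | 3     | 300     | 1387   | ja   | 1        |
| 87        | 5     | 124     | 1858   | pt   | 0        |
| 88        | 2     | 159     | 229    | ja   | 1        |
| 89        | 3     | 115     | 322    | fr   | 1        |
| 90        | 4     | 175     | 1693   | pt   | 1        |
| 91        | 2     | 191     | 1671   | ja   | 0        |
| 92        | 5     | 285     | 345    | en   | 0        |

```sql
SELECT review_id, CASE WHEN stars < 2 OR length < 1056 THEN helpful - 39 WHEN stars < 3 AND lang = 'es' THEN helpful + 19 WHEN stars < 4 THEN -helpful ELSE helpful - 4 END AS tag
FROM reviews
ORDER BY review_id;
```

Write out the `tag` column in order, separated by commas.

166, -108, 172, 154, 114, 46, -300, 120, 120, 76, 171, -191, 246

review_id=80: stars < 2 OR length < 1056 → 166
review_id=81: stars < 4 → -108
review_id=82: stars < 2 OR length < 1056 → 172
review_id=83: ELSE → 154
review_id=84: ELSE → 114
review_id=85: stars < 2 OR length < 1056 → 46
review_id=86: stars < 4 → -300
review_id=87: ELSE → 120
review_id=88: stars < 2 OR length < 1056 → 120
review_id=89: stars < 2 OR length < 1056 → 76
review_id=90: ELSE → 171
review_id=91: stars < 4 → -191
review_id=92: stars < 2 OR length < 1056 → 246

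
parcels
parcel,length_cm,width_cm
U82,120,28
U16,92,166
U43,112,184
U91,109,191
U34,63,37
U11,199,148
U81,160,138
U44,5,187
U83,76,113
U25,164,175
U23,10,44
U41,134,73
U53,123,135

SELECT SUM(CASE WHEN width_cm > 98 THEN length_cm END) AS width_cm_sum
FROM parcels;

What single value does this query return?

parcel=U82: ✗
parcel=U16: ✓ → 92
parcel=U43: ✓ → 112
parcel=U91: ✓ → 109
parcel=U34: ✗
parcel=U11: ✓ → 199
parcel=U81: ✓ → 160
parcel=U44: ✓ → 5
parcel=U83: ✓ → 76
parcel=U25: ✓ → 164
parcel=U23: ✗
parcel=U41: ✗
parcel=U53: ✓ → 123
width_cm_sum = 92 + 112 + 109 + 199 + 160 + 5 + 76 + 164 + 123 = 1040

1040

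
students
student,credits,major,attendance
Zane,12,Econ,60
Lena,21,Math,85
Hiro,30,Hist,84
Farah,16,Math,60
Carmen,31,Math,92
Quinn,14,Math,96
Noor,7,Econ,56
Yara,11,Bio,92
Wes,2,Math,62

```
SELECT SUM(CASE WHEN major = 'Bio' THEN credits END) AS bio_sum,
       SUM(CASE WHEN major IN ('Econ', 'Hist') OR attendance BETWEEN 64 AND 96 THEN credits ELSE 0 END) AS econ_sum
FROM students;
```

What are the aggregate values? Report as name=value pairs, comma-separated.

bio_sum=11, econ_sum=126

[bio_sum: major = 'Bio']
student=Zane: ✗
student=Lena: ✗
student=Hiro: ✗
student=Farah: ✗
student=Carmen: ✗
student=Quinn: ✗
student=Noor: ✗
student=Yara: ✓ → 11
student=Wes: ✗
bio_sum = 11
—
[econ_sum: major IN ('Econ', 'Hist') OR attendance BETWEEN 64 AND 96]
student=Zane: ✓ → 12
student=Lena: ✓ → 21
student=Hiro: ✓ → 30
student=Farah: ✗
student=Carmen: ✓ → 31
student=Quinn: ✓ → 14
student=Noor: ✓ → 7
student=Yara: ✓ → 11
student=Wes: ✗
econ_sum = 12 + 21 + 30 + 31 + 14 + 7 + 11 = 126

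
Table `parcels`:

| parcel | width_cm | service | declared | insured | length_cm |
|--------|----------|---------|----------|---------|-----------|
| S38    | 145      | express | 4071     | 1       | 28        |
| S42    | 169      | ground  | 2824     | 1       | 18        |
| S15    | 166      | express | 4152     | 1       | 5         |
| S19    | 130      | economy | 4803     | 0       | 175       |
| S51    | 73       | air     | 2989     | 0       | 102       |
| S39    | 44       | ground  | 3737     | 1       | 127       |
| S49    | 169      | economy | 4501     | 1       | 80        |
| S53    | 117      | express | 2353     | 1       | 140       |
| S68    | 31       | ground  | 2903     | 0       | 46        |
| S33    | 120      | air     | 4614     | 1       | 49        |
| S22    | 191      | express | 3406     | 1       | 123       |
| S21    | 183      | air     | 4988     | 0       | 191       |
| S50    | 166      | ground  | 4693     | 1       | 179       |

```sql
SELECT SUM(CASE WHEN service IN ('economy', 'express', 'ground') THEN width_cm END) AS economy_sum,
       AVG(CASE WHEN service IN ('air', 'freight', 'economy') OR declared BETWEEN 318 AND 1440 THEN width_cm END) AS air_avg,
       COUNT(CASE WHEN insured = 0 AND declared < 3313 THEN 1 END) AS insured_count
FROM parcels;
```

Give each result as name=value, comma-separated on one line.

economy_sum=1328, air_avg=135, insured_count=2

[economy_sum: service IN ('economy', 'express', 'ground')]
parcel=S38: ✓ → 145
parcel=S42: ✓ → 169
parcel=S15: ✓ → 166
parcel=S19: ✓ → 130
parcel=S51: ✗
parcel=S39: ✓ → 44
parcel=S49: ✓ → 169
parcel=S53: ✓ → 117
parcel=S68: ✓ → 31
parcel=S33: ✗
parcel=S22: ✓ → 191
parcel=S21: ✗
parcel=S50: ✓ → 166
economy_sum = 145 + 169 + 166 + 130 + 44 + 169 + 117 + 31 + 191 + 166 = 1328
—
[air_avg: service IN ('air', 'freight', 'economy') OR declared BETWEEN 318 AND 1440]
parcel=S38: ✗
parcel=S42: ✗
parcel=S15: ✗
parcel=S19: ✓ → 130
parcel=S51: ✓ → 73
parcel=S39: ✗
parcel=S49: ✓ → 169
parcel=S53: ✗
parcel=S68: ✗
parcel=S33: ✓ → 120
parcel=S22: ✗
parcel=S21: ✓ → 183
parcel=S50: ✗
air_avg = (130 + 73 + 169 + 120 + 183) / 5 = 135
—
[insured_count: insured = 0 AND declared < 3313]
parcel=S38: ✗
parcel=S42: ✗
parcel=S15: ✗
parcel=S19: ✗
parcel=S51: ✓ → 1
parcel=S39: ✗
parcel=S49: ✗
parcel=S53: ✗
parcel=S68: ✓ → 1
parcel=S33: ✗
parcel=S22: ✗
parcel=S21: ✗
parcel=S50: ✗
insured_count = COUNT(1, 1) = 2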